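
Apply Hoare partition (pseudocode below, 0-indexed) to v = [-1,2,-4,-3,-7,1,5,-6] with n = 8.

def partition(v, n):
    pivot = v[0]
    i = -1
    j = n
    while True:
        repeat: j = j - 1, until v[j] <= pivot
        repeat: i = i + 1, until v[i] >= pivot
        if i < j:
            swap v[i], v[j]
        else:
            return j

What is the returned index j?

pivot = v[0] = -1; i = -1, j = 8
j→7 (v[7]=-6≤-1), i→0 (v[0]=-1≥-1); i<j, swap → [-6,2,-4,-3,-7,1,5,-1]
j→4 (v[4]=-7≤-1), i→1 (v[1]=2≥-1); i<j, swap → [-6,-7,-4,-3,2,1,5,-1]
j→3, i→4; i≥j, return j=3. v = [-6,-7,-4,-3,2,1,5,-1]

3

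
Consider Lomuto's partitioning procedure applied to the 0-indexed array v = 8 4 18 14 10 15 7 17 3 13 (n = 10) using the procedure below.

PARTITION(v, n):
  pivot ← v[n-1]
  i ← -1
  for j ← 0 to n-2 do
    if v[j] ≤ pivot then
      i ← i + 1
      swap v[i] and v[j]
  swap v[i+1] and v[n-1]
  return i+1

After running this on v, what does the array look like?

8 4 10 7 3 13 14 17 18 15

pivot=13, i=-1
j=0: 8≤13, i=0, swap(0,0) ⇒ 8 4 18 14 10 15 7 17 3 13
j=1: 4≤13, i=1, swap(1,1) ⇒ 8 4 18 14 10 15 7 17 3 13
j=2: 18>13, skip
j=3: 14>13, skip
j=4: 10≤13, i=2, swap(2,4) ⇒ 8 4 10 14 18 15 7 17 3 13
j=5: 15>13, skip
j=6: 7≤13, i=3, swap(3,6) ⇒ 8 4 10 7 18 15 14 17 3 13
j=7: 17>13, skip
j=8: 3≤13, i=4, swap(4,8) ⇒ 8 4 10 7 3 15 14 17 18 13
swap(5,9) ⇒ 8 4 10 7 3 13 14 17 18 15; return 5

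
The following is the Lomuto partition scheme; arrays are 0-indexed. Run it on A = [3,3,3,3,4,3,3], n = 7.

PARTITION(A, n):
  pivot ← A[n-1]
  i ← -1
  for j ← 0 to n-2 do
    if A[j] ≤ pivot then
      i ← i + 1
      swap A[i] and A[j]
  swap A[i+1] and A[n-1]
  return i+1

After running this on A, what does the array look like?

[3,3,3,3,3,3,4]

pivot=3, i=-1
j=0: 3≤3, i=0, swap(0,0) ⇒ [3,3,3,3,4,3,3]
j=1: 3≤3, i=1, swap(1,1) ⇒ [3,3,3,3,4,3,3]
j=2: 3≤3, i=2, swap(2,2) ⇒ [3,3,3,3,4,3,3]
j=3: 3≤3, i=3, swap(3,3) ⇒ [3,3,3,3,4,3,3]
j=4: 4>3, skip
j=5: 3≤3, i=4, swap(4,5) ⇒ [3,3,3,3,3,4,3]
swap(5,6) ⇒ [3,3,3,3,3,3,4]; return 5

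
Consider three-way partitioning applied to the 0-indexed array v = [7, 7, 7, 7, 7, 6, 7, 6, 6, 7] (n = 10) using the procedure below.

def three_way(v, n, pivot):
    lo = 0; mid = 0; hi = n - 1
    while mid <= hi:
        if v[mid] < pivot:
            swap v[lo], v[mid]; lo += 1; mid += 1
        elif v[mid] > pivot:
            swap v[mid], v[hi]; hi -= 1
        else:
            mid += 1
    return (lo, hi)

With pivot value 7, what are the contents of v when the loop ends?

[6, 6, 6, 7, 7, 7, 7, 7, 7, 7]

pivot = 7; lo=0, mid=0, hi=9
v[mid]=7=7: mid=1
v[mid]=7=7: mid=2
v[mid]=7=7: mid=3
v[mid]=7=7: mid=4
v[mid]=7=7: mid=5
v[mid]=6<7: swap v[0],v[5]; lo=1,mid=6 → [6, 7, 7, 7, 7, 7, 7, 6, 6, 7]
v[mid]=7=7: mid=7
v[mid]=6<7: swap v[1],v[7]; lo=2,mid=8 → [6, 6, 7, 7, 7, 7, 7, 7, 6, 7]
v[mid]=6<7: swap v[2],v[8]; lo=3,mid=9 → [6, 6, 6, 7, 7, 7, 7, 7, 7, 7]
v[mid]=7=7: mid=10
end: lo=3, hi=9; v = [6, 6, 6, 7, 7, 7, 7, 7, 7, 7]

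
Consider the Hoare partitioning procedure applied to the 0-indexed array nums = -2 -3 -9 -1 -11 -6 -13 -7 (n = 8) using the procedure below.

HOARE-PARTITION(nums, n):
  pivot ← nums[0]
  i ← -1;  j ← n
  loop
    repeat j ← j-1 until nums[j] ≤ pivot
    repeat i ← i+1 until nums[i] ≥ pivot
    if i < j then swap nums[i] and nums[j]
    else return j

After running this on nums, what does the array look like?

-7 -3 -9 -13 -11 -6 -1 -2

pivot = nums[0] = -2; i = -1, j = 8
j→7 (nums[7]=-7≤-2), i→0 (nums[0]=-2≥-2); i<j, swap → -7 -3 -9 -1 -11 -6 -13 -2
j→6 (nums[6]=-13≤-2), i→3 (nums[3]=-1≥-2); i<j, swap → -7 -3 -9 -13 -11 -6 -1 -2
j→5, i→6; i≥j, return j=5. nums = -7 -3 -9 -13 -11 -6 -1 -2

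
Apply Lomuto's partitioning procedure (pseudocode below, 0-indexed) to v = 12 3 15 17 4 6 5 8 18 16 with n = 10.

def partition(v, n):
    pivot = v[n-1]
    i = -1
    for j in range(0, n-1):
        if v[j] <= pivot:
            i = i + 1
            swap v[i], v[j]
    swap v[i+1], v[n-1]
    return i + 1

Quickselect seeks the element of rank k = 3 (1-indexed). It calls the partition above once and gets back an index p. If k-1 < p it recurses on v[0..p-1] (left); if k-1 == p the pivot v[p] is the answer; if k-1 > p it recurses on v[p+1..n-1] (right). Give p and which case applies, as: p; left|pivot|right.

pivot=16, i=-1
j=0: 12≤16, i=0, swap(0,0) ⇒ 12 3 15 17 4 6 5 8 18 16
j=1: 3≤16, i=1, swap(1,1) ⇒ 12 3 15 17 4 6 5 8 18 16
j=2: 15≤16, i=2, swap(2,2) ⇒ 12 3 15 17 4 6 5 8 18 16
j=3: 17>16, skip
j=4: 4≤16, i=3, swap(3,4) ⇒ 12 3 15 4 17 6 5 8 18 16
j=5: 6≤16, i=4, swap(4,5) ⇒ 12 3 15 4 6 17 5 8 18 16
j=6: 5≤16, i=5, swap(5,6) ⇒ 12 3 15 4 6 5 17 8 18 16
j=7: 8≤16, i=6, swap(6,7) ⇒ 12 3 15 4 6 5 8 17 18 16
j=8: 18>16, skip
swap(7,9) ⇒ 12 3 15 4 6 5 8 16 18 17; return 7
p = 7; k-1 = 2 < 7 ⇒ left

7; left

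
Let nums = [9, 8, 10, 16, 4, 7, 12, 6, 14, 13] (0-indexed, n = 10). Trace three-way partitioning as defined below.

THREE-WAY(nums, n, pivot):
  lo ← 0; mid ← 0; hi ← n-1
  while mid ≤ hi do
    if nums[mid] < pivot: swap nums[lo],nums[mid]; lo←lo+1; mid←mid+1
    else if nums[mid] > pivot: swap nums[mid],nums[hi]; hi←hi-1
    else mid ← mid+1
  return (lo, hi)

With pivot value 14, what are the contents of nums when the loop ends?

[9, 8, 10, 13, 4, 7, 12, 6, 14, 16]

lo=0 mid=0 hi=9
9<14: swap(0,0), lo=1 mid=1 ⇒ [9, 8, 10, 16, 4, 7, 12, 6, 14, 13]
8<14: swap(1,1), lo=2 mid=2 ⇒ [9, 8, 10, 16, 4, 7, 12, 6, 14, 13]
10<14: swap(2,2), lo=3 mid=3 ⇒ [9, 8, 10, 16, 4, 7, 12, 6, 14, 13]
16>14: swap(3,9), hi=8 ⇒ [9, 8, 10, 13, 4, 7, 12, 6, 14, 16]
13<14: swap(3,3), lo=4 mid=4 ⇒ [9, 8, 10, 13, 4, 7, 12, 6, 14, 16]
4<14: swap(4,4), lo=5 mid=5 ⇒ [9, 8, 10, 13, 4, 7, 12, 6, 14, 16]
7<14: swap(5,5), lo=6 mid=6 ⇒ [9, 8, 10, 13, 4, 7, 12, 6, 14, 16]
12<14: swap(6,6), lo=7 mid=7 ⇒ [9, 8, 10, 13, 4, 7, 12, 6, 14, 16]
6<14: swap(7,7), lo=8 mid=8 ⇒ [9, 8, 10, 13, 4, 7, 12, 6, 14, 16]
14=14: mid=9
done. lo=8 hi=8; nums=[9, 8, 10, 13, 4, 7, 12, 6, 14, 16]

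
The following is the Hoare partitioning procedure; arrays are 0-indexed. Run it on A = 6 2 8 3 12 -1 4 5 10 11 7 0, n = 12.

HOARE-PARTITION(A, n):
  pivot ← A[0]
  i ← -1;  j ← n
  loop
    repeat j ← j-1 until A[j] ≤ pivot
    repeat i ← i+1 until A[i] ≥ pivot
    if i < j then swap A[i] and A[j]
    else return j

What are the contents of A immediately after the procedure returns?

0 2 5 3 4 -1 12 8 10 11 7 6

pivot=6
j stops at 11 (0), i stops at 0 (6); swap ⇒ 0 2 8 3 12 -1 4 5 10 11 7 6
j stops at 7 (5), i stops at 2 (8); swap ⇒ 0 2 5 3 12 -1 4 8 10 11 7 6
j stops at 6 (4), i stops at 4 (12); swap ⇒ 0 2 5 3 4 -1 12 8 10 11 7 6
j stops at 5, i stops at 6; i≥j ⇒ return 5. A=0 2 5 3 4 -1 12 8 10 11 7 6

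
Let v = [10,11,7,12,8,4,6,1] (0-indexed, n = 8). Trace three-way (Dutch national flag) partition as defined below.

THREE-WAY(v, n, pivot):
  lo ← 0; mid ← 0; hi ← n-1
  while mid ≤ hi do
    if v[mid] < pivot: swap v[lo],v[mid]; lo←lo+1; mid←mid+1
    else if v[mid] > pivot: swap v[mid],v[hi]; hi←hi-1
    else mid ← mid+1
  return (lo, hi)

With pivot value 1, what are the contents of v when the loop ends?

lo=0 mid=0 hi=7
10>1: swap(0,7), hi=6 ⇒ [1,11,7,12,8,4,6,10]
1=1: mid=1
11>1: swap(1,6), hi=5 ⇒ [1,6,7,12,8,4,11,10]
6>1: swap(1,5), hi=4 ⇒ [1,4,7,12,8,6,11,10]
4>1: swap(1,4), hi=3 ⇒ [1,8,7,12,4,6,11,10]
8>1: swap(1,3), hi=2 ⇒ [1,12,7,8,4,6,11,10]
12>1: swap(1,2), hi=1 ⇒ [1,7,12,8,4,6,11,10]
7>1: swap(1,1), hi=0 ⇒ [1,7,12,8,4,6,11,10]
done. lo=0 hi=0; v=[1,7,12,8,4,6,11,10]

[1,7,12,8,4,6,11,10]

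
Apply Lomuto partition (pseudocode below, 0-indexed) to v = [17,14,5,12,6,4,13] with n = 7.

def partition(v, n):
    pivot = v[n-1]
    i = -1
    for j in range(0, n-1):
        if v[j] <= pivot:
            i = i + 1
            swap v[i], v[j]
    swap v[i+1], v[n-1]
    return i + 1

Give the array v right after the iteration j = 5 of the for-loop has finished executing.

pivot=13, i=-1
j=0: 17>13, skip
j=1: 14>13, skip
j=2: 5≤13, i=0, swap(0,2) ⇒ [5,14,17,12,6,4,13]
j=3: 12≤13, i=1, swap(1,3) ⇒ [5,12,17,14,6,4,13]
j=4: 6≤13, i=2, swap(2,4) ⇒ [5,12,6,14,17,4,13]
j=5: 4≤13, i=3, swap(3,5) ⇒ [5,12,6,4,17,14,13]
(after j=5) v = [5,12,6,4,17,14,13]

[5,12,6,4,17,14,13]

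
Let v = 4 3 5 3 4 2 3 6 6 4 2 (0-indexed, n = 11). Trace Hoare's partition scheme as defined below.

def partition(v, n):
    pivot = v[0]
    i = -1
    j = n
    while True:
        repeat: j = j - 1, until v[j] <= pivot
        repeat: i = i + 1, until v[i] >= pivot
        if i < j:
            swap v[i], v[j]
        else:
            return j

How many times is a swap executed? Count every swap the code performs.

pivot = v[0] = 4; i = -1, j = 11
j→10 (v[10]=2≤4), i→0 (v[0]=4≥4); i<j, swap → 2 3 5 3 4 2 3 6 6 4 4
j→9 (v[9]=4≤4), i→2 (v[2]=5≥4); i<j, swap → 2 3 4 3 4 2 3 6 6 5 4
j→6 (v[6]=3≤4), i→4 (v[4]=4≥4); i<j, swap → 2 3 4 3 3 2 4 6 6 5 4
j→5, i→6; i≥j, return j=5. v = 2 3 4 3 3 2 4 6 6 5 4

3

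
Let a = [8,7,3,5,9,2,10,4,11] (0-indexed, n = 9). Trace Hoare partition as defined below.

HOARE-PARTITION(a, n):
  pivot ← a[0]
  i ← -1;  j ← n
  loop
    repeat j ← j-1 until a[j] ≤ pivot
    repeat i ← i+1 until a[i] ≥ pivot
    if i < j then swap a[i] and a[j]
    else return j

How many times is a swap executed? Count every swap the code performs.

2

pivot = a[0] = 8; i = -1, j = 9
j→7 (a[7]=4≤8), i→0 (a[0]=8≥8); i<j, swap → [4,7,3,5,9,2,10,8,11]
j→5 (a[5]=2≤8), i→4 (a[4]=9≥8); i<j, swap → [4,7,3,5,2,9,10,8,11]
j→4, i→5; i≥j, return j=4. a = [4,7,3,5,2,9,10,8,11]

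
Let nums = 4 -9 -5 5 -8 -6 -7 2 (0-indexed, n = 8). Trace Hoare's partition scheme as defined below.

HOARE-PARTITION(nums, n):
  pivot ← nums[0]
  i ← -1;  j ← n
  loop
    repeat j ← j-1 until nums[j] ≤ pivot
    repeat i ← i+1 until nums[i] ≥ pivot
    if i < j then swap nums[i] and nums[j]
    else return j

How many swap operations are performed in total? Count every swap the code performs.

pivot=4
j stops at 7 (2), i stops at 0 (4); swap ⇒ 2 -9 -5 5 -8 -6 -7 4
j stops at 6 (-7), i stops at 3 (5); swap ⇒ 2 -9 -5 -7 -8 -6 5 4
j stops at 5, i stops at 6; i≥j ⇒ return 5. nums=2 -9 -5 -7 -8 -6 5 4

2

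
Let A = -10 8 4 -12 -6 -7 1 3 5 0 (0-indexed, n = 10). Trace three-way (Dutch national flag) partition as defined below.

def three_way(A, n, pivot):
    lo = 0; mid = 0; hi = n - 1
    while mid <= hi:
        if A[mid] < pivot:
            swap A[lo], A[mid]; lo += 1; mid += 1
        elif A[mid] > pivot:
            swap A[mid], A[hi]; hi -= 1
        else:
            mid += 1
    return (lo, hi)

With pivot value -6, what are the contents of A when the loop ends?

-10 -7 -12 -6 4 1 3 5 0 8

lo=0 mid=0 hi=9
-10<-6: swap(0,0), lo=1 mid=1 ⇒ -10 8 4 -12 -6 -7 1 3 5 0
8>-6: swap(1,9), hi=8 ⇒ -10 0 4 -12 -6 -7 1 3 5 8
0>-6: swap(1,8), hi=7 ⇒ -10 5 4 -12 -6 -7 1 3 0 8
5>-6: swap(1,7), hi=6 ⇒ -10 3 4 -12 -6 -7 1 5 0 8
3>-6: swap(1,6), hi=5 ⇒ -10 1 4 -12 -6 -7 3 5 0 8
1>-6: swap(1,5), hi=4 ⇒ -10 -7 4 -12 -6 1 3 5 0 8
-7<-6: swap(1,1), lo=2 mid=2 ⇒ -10 -7 4 -12 -6 1 3 5 0 8
4>-6: swap(2,4), hi=3 ⇒ -10 -7 -6 -12 4 1 3 5 0 8
-6=-6: mid=3
-12<-6: swap(2,3), lo=3 mid=4 ⇒ -10 -7 -12 -6 4 1 3 5 0 8
done. lo=3 hi=3; A=-10 -7 -12 -6 4 1 3 5 0 8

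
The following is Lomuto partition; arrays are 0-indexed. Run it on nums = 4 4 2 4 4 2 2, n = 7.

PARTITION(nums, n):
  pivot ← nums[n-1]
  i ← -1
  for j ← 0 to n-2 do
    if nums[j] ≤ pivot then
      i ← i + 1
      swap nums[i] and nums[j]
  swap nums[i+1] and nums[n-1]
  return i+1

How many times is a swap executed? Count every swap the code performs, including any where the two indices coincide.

3

pivot = nums[6] = 2; i = -1
j=0: nums[0]=4 > 2 → no swap
j=1: nums[1]=4 > 2 → no swap
j=2: nums[2]=2 ≤ 2 → i=0, swap nums[0],nums[2] → 2 4 4 4 4 2 2
j=3: nums[3]=4 > 2 → no swap
j=4: nums[4]=4 > 2 → no swap
j=5: nums[5]=2 ≤ 2 → i=1, swap nums[1],nums[5] → 2 2 4 4 4 4 2
final swap nums[2],nums[6] → 2 2 2 4 4 4 4; return 2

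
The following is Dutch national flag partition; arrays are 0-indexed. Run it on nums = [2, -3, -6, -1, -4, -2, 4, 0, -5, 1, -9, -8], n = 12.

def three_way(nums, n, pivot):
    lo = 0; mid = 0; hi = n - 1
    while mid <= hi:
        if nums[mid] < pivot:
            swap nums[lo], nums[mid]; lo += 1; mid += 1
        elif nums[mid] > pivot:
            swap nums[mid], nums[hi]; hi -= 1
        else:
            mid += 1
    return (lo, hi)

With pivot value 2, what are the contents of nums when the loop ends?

[-3, -6, -1, -4, -2, -8, 0, -5, 1, -9, 2, 4]

pivot = 2; lo=0, mid=0, hi=11
nums[mid]=2=2: mid=1
nums[mid]=-3<2: swap nums[0],nums[1]; lo=1,mid=2 → [-3, 2, -6, -1, -4, -2, 4, 0, -5, 1, -9, -8]
nums[mid]=-6<2: swap nums[1],nums[2]; lo=2,mid=3 → [-3, -6, 2, -1, -4, -2, 4, 0, -5, 1, -9, -8]
nums[mid]=-1<2: swap nums[2],nums[3]; lo=3,mid=4 → [-3, -6, -1, 2, -4, -2, 4, 0, -5, 1, -9, -8]
nums[mid]=-4<2: swap nums[3],nums[4]; lo=4,mid=5 → [-3, -6, -1, -4, 2, -2, 4, 0, -5, 1, -9, -8]
nums[mid]=-2<2: swap nums[4],nums[5]; lo=5,mid=6 → [-3, -6, -1, -4, -2, 2, 4, 0, -5, 1, -9, -8]
nums[mid]=4>2: swap nums[6],nums[11]; hi=10 → [-3, -6, -1, -4, -2, 2, -8, 0, -5, 1, -9, 4]
nums[mid]=-8<2: swap nums[5],nums[6]; lo=6,mid=7 → [-3, -6, -1, -4, -2, -8, 2, 0, -5, 1, -9, 4]
nums[mid]=0<2: swap nums[6],nums[7]; lo=7,mid=8 → [-3, -6, -1, -4, -2, -8, 0, 2, -5, 1, -9, 4]
nums[mid]=-5<2: swap nums[7],nums[8]; lo=8,mid=9 → [-3, -6, -1, -4, -2, -8, 0, -5, 2, 1, -9, 4]
nums[mid]=1<2: swap nums[8],nums[9]; lo=9,mid=10 → [-3, -6, -1, -4, -2, -8, 0, -5, 1, 2, -9, 4]
nums[mid]=-9<2: swap nums[9],nums[10]; lo=10,mid=11 → [-3, -6, -1, -4, -2, -8, 0, -5, 1, -9, 2, 4]
end: lo=10, hi=10; nums = [-3, -6, -1, -4, -2, -8, 0, -5, 1, -9, 2, 4]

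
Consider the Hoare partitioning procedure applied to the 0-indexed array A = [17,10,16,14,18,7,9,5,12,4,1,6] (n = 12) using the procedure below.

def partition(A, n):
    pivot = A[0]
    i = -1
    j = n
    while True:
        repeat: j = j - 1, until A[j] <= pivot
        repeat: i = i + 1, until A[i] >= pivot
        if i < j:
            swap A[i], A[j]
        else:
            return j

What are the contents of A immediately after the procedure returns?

pivot=17
j stops at 11 (6), i stops at 0 (17); swap ⇒ [6,10,16,14,18,7,9,5,12,4,1,17]
j stops at 10 (1), i stops at 4 (18); swap ⇒ [6,10,16,14,1,7,9,5,12,4,18,17]
j stops at 9, i stops at 10; i≥j ⇒ return 9. A=[6,10,16,14,1,7,9,5,12,4,18,17]

[6,10,16,14,1,7,9,5,12,4,18,17]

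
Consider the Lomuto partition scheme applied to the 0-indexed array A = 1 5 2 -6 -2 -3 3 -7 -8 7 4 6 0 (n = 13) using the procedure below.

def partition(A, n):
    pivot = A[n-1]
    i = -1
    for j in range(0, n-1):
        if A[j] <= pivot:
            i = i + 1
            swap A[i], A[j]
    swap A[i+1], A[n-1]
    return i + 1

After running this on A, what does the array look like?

pivot=0, i=-1
j=0: 1>0, skip
j=1: 5>0, skip
j=2: 2>0, skip
j=3: -6≤0, i=0, swap(0,3) ⇒ -6 5 2 1 -2 -3 3 -7 -8 7 4 6 0
j=4: -2≤0, i=1, swap(1,4) ⇒ -6 -2 2 1 5 -3 3 -7 -8 7 4 6 0
j=5: -3≤0, i=2, swap(2,5) ⇒ -6 -2 -3 1 5 2 3 -7 -8 7 4 6 0
j=6: 3>0, skip
j=7: -7≤0, i=3, swap(3,7) ⇒ -6 -2 -3 -7 5 2 3 1 -8 7 4 6 0
j=8: -8≤0, i=4, swap(4,8) ⇒ -6 -2 -3 -7 -8 2 3 1 5 7 4 6 0
j=9: 7>0, skip
j=10: 4>0, skip
j=11: 6>0, skip
swap(5,12) ⇒ -6 -2 -3 -7 -8 0 3 1 5 7 4 6 2; return 5

-6 -2 -3 -7 -8 0 3 1 5 7 4 6 2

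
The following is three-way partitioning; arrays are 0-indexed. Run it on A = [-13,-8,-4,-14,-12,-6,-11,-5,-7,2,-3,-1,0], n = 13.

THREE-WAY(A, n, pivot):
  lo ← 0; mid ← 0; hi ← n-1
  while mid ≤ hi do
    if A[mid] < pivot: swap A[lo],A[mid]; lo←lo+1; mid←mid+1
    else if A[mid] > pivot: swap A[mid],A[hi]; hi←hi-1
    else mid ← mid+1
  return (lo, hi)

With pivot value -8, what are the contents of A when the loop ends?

pivot = -8; lo=0, mid=0, hi=12
A[mid]=-13<-8: swap A[0],A[0]; lo=1,mid=1 → [-13,-8,-4,-14,-12,-6,-11,-5,-7,2,-3,-1,0]
A[mid]=-8=-8: mid=2
A[mid]=-4>-8: swap A[2],A[12]; hi=11 → [-13,-8,0,-14,-12,-6,-11,-5,-7,2,-3,-1,-4]
A[mid]=0>-8: swap A[2],A[11]; hi=10 → [-13,-8,-1,-14,-12,-6,-11,-5,-7,2,-3,0,-4]
A[mid]=-1>-8: swap A[2],A[10]; hi=9 → [-13,-8,-3,-14,-12,-6,-11,-5,-7,2,-1,0,-4]
A[mid]=-3>-8: swap A[2],A[9]; hi=8 → [-13,-8,2,-14,-12,-6,-11,-5,-7,-3,-1,0,-4]
A[mid]=2>-8: swap A[2],A[8]; hi=7 → [-13,-8,-7,-14,-12,-6,-11,-5,2,-3,-1,0,-4]
A[mid]=-7>-8: swap A[2],A[7]; hi=6 → [-13,-8,-5,-14,-12,-6,-11,-7,2,-3,-1,0,-4]
A[mid]=-5>-8: swap A[2],A[6]; hi=5 → [-13,-8,-11,-14,-12,-6,-5,-7,2,-3,-1,0,-4]
A[mid]=-11<-8: swap A[1],A[2]; lo=2,mid=3 → [-13,-11,-8,-14,-12,-6,-5,-7,2,-3,-1,0,-4]
A[mid]=-14<-8: swap A[2],A[3]; lo=3,mid=4 → [-13,-11,-14,-8,-12,-6,-5,-7,2,-3,-1,0,-4]
A[mid]=-12<-8: swap A[3],A[4]; lo=4,mid=5 → [-13,-11,-14,-12,-8,-6,-5,-7,2,-3,-1,0,-4]
A[mid]=-6>-8: swap A[5],A[5]; hi=4 → [-13,-11,-14,-12,-8,-6,-5,-7,2,-3,-1,0,-4]
end: lo=4, hi=4; A = [-13,-11,-14,-12,-8,-6,-5,-7,2,-3,-1,0,-4]

[-13,-11,-14,-12,-8,-6,-5,-7,2,-3,-1,0,-4]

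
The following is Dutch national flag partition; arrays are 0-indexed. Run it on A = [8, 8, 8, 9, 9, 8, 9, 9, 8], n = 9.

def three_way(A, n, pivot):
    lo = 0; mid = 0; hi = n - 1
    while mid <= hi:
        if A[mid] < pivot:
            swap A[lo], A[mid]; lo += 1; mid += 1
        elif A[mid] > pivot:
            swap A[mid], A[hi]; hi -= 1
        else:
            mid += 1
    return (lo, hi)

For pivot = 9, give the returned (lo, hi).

(5, 8)

lo=0 mid=0 hi=8
8<9: swap(0,0), lo=1 mid=1 ⇒ [8, 8, 8, 9, 9, 8, 9, 9, 8]
8<9: swap(1,1), lo=2 mid=2 ⇒ [8, 8, 8, 9, 9, 8, 9, 9, 8]
8<9: swap(2,2), lo=3 mid=3 ⇒ [8, 8, 8, 9, 9, 8, 9, 9, 8]
9=9: mid=4
9=9: mid=5
8<9: swap(3,5), lo=4 mid=6 ⇒ [8, 8, 8, 8, 9, 9, 9, 9, 8]
9=9: mid=7
9=9: mid=8
8<9: swap(4,8), lo=5 mid=9 ⇒ [8, 8, 8, 8, 8, 9, 9, 9, 9]
done. lo=5 hi=8; A=[8, 8, 8, 8, 8, 9, 9, 9, 9]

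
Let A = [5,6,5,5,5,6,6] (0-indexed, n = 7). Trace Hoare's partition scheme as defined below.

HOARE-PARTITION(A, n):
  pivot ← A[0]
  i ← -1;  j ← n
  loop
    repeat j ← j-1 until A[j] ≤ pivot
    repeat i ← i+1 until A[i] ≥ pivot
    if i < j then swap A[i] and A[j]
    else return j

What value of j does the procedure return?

2

pivot=5
j stops at 4 (5), i stops at 0 (5); swap ⇒ [5,6,5,5,5,6,6]
j stops at 3 (5), i stops at 1 (6); swap ⇒ [5,5,5,6,5,6,6]
j stops at 2, i stops at 2; i≥j ⇒ return 2. A=[5,5,5,6,5,6,6]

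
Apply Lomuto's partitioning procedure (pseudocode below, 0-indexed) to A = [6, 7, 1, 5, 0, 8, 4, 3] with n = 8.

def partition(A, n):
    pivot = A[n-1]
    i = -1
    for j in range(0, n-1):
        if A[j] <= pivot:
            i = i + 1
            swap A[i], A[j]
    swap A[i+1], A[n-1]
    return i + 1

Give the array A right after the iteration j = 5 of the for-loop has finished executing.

[1, 0, 6, 5, 7, 8, 4, 3]

pivot=3, i=-1
j=0: 6>3, skip
j=1: 7>3, skip
j=2: 1≤3, i=0, swap(0,2) ⇒ [1, 7, 6, 5, 0, 8, 4, 3]
j=3: 5>3, skip
j=4: 0≤3, i=1, swap(1,4) ⇒ [1, 0, 6, 5, 7, 8, 4, 3]
j=5: 8>3, skip
(after j=5) A = [1, 0, 6, 5, 7, 8, 4, 3]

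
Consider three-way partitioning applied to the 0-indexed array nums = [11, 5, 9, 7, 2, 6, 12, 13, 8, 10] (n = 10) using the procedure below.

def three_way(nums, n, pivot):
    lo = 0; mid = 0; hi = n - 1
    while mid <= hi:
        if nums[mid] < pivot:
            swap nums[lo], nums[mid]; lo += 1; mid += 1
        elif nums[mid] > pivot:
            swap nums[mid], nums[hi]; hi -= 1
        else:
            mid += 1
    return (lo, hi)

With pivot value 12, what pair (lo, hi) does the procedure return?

(8, 8)

pivot = 12; lo=0, mid=0, hi=9
nums[mid]=11<12: swap nums[0],nums[0]; lo=1,mid=1 → [11, 5, 9, 7, 2, 6, 12, 13, 8, 10]
nums[mid]=5<12: swap nums[1],nums[1]; lo=2,mid=2 → [11, 5, 9, 7, 2, 6, 12, 13, 8, 10]
nums[mid]=9<12: swap nums[2],nums[2]; lo=3,mid=3 → [11, 5, 9, 7, 2, 6, 12, 13, 8, 10]
nums[mid]=7<12: swap nums[3],nums[3]; lo=4,mid=4 → [11, 5, 9, 7, 2, 6, 12, 13, 8, 10]
nums[mid]=2<12: swap nums[4],nums[4]; lo=5,mid=5 → [11, 5, 9, 7, 2, 6, 12, 13, 8, 10]
nums[mid]=6<12: swap nums[5],nums[5]; lo=6,mid=6 → [11, 5, 9, 7, 2, 6, 12, 13, 8, 10]
nums[mid]=12=12: mid=7
nums[mid]=13>12: swap nums[7],nums[9]; hi=8 → [11, 5, 9, 7, 2, 6, 12, 10, 8, 13]
nums[mid]=10<12: swap nums[6],nums[7]; lo=7,mid=8 → [11, 5, 9, 7, 2, 6, 10, 12, 8, 13]
nums[mid]=8<12: swap nums[7],nums[8]; lo=8,mid=9 → [11, 5, 9, 7, 2, 6, 10, 8, 12, 13]
end: lo=8, hi=8; nums = [11, 5, 9, 7, 2, 6, 10, 8, 12, 13]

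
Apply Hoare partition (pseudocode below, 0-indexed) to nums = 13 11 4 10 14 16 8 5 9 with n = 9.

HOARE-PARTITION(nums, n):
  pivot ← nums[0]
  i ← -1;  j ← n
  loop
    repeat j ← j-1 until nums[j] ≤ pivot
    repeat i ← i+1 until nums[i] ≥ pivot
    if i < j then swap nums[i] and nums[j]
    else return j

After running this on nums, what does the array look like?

9 11 4 10 5 8 16 14 13

pivot = nums[0] = 13; i = -1, j = 9
j→8 (nums[8]=9≤13), i→0 (nums[0]=13≥13); i<j, swap → 9 11 4 10 14 16 8 5 13
j→7 (nums[7]=5≤13), i→4 (nums[4]=14≥13); i<j, swap → 9 11 4 10 5 16 8 14 13
j→6 (nums[6]=8≤13), i→5 (nums[5]=16≥13); i<j, swap → 9 11 4 10 5 8 16 14 13
j→5, i→6; i≥j, return j=5. nums = 9 11 4 10 5 8 16 14 13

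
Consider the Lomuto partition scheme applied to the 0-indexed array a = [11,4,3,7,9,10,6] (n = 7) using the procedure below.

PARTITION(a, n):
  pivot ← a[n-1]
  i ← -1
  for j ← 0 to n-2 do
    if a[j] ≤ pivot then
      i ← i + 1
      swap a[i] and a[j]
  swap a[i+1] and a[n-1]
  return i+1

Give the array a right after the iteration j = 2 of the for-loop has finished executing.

pivot = a[6] = 6; i = -1
j=0: a[0]=11 > 6 → no swap
j=1: a[1]=4 ≤ 6 → i=0, swap a[0],a[1] → [4,11,3,7,9,10,6]
j=2: a[2]=3 ≤ 6 → i=1, swap a[1],a[2] → [4,3,11,7,9,10,6]
(after j=2) a = [4,3,11,7,9,10,6]

[4,3,11,7,9,10,6]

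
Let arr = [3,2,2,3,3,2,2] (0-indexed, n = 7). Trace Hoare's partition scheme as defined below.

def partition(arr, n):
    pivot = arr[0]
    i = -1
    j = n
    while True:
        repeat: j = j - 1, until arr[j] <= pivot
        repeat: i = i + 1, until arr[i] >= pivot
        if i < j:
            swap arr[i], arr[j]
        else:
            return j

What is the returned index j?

pivot=3
j stops at 6 (2), i stops at 0 (3); swap ⇒ [2,2,2,3,3,2,3]
j stops at 5 (2), i stops at 3 (3); swap ⇒ [2,2,2,2,3,3,3]
j stops at 4, i stops at 4; i≥j ⇒ return 4. arr=[2,2,2,2,3,3,3]

4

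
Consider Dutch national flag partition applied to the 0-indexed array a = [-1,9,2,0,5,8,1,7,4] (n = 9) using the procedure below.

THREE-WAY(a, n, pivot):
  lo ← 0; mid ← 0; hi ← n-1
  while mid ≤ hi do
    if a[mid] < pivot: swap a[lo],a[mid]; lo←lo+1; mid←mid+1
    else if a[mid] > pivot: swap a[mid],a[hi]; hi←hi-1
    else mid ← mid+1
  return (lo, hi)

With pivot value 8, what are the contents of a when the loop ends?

[-1,4,2,0,5,1,7,8,9]

pivot = 8; lo=0, mid=0, hi=8
a[mid]=-1<8: swap a[0],a[0]; lo=1,mid=1 → [-1,9,2,0,5,8,1,7,4]
a[mid]=9>8: swap a[1],a[8]; hi=7 → [-1,4,2,0,5,8,1,7,9]
a[mid]=4<8: swap a[1],a[1]; lo=2,mid=2 → [-1,4,2,0,5,8,1,7,9]
a[mid]=2<8: swap a[2],a[2]; lo=3,mid=3 → [-1,4,2,0,5,8,1,7,9]
a[mid]=0<8: swap a[3],a[3]; lo=4,mid=4 → [-1,4,2,0,5,8,1,7,9]
a[mid]=5<8: swap a[4],a[4]; lo=5,mid=5 → [-1,4,2,0,5,8,1,7,9]
a[mid]=8=8: mid=6
a[mid]=1<8: swap a[5],a[6]; lo=6,mid=7 → [-1,4,2,0,5,1,8,7,9]
a[mid]=7<8: swap a[6],a[7]; lo=7,mid=8 → [-1,4,2,0,5,1,7,8,9]
end: lo=7, hi=7; a = [-1,4,2,0,5,1,7,8,9]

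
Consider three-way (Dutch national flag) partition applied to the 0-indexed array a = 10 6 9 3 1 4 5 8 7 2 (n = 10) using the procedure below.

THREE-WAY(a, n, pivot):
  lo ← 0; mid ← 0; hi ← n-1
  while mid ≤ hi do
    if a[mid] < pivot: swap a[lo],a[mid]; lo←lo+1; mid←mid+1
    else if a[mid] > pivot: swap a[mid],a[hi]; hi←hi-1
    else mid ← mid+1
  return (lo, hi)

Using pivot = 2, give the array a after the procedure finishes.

1 2 3 9 4 5 8 7 6 10

lo=0 mid=0 hi=9
10>2: swap(0,9), hi=8 ⇒ 2 6 9 3 1 4 5 8 7 10
2=2: mid=1
6>2: swap(1,8), hi=7 ⇒ 2 7 9 3 1 4 5 8 6 10
7>2: swap(1,7), hi=6 ⇒ 2 8 9 3 1 4 5 7 6 10
8>2: swap(1,6), hi=5 ⇒ 2 5 9 3 1 4 8 7 6 10
5>2: swap(1,5), hi=4 ⇒ 2 4 9 3 1 5 8 7 6 10
4>2: swap(1,4), hi=3 ⇒ 2 1 9 3 4 5 8 7 6 10
1<2: swap(0,1), lo=1 mid=2 ⇒ 1 2 9 3 4 5 8 7 6 10
9>2: swap(2,3), hi=2 ⇒ 1 2 3 9 4 5 8 7 6 10
3>2: swap(2,2), hi=1 ⇒ 1 2 3 9 4 5 8 7 6 10
done. lo=1 hi=1; a=1 2 3 9 4 5 8 7 6 10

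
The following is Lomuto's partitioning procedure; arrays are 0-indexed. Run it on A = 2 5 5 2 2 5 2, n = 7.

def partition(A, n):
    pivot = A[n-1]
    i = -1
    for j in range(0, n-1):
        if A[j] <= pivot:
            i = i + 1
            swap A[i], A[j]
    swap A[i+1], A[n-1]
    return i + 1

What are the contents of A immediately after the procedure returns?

pivot=2, i=-1
j=0: 2≤2, i=0, swap(0,0) ⇒ 2 5 5 2 2 5 2
j=1: 5>2, skip
j=2: 5>2, skip
j=3: 2≤2, i=1, swap(1,3) ⇒ 2 2 5 5 2 5 2
j=4: 2≤2, i=2, swap(2,4) ⇒ 2 2 2 5 5 5 2
j=5: 5>2, skip
swap(3,6) ⇒ 2 2 2 2 5 5 5; return 3

2 2 2 2 5 5 5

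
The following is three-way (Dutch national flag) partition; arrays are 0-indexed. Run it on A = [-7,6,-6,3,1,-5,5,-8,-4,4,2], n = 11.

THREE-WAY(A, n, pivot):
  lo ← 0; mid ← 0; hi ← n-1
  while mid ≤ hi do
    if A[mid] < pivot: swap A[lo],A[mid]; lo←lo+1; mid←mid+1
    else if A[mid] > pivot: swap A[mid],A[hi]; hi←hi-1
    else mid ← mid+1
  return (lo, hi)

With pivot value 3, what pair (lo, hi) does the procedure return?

pivot = 3; lo=0, mid=0, hi=10
A[mid]=-7<3: swap A[0],A[0]; lo=1,mid=1 → [-7,6,-6,3,1,-5,5,-8,-4,4,2]
A[mid]=6>3: swap A[1],A[10]; hi=9 → [-7,2,-6,3,1,-5,5,-8,-4,4,6]
A[mid]=2<3: swap A[1],A[1]; lo=2,mid=2 → [-7,2,-6,3,1,-5,5,-8,-4,4,6]
A[mid]=-6<3: swap A[2],A[2]; lo=3,mid=3 → [-7,2,-6,3,1,-5,5,-8,-4,4,6]
A[mid]=3=3: mid=4
A[mid]=1<3: swap A[3],A[4]; lo=4,mid=5 → [-7,2,-6,1,3,-5,5,-8,-4,4,6]
A[mid]=-5<3: swap A[4],A[5]; lo=5,mid=6 → [-7,2,-6,1,-5,3,5,-8,-4,4,6]
A[mid]=5>3: swap A[6],A[9]; hi=8 → [-7,2,-6,1,-5,3,4,-8,-4,5,6]
A[mid]=4>3: swap A[6],A[8]; hi=7 → [-7,2,-6,1,-5,3,-4,-8,4,5,6]
A[mid]=-4<3: swap A[5],A[6]; lo=6,mid=7 → [-7,2,-6,1,-5,-4,3,-8,4,5,6]
A[mid]=-8<3: swap A[6],A[7]; lo=7,mid=8 → [-7,2,-6,1,-5,-4,-8,3,4,5,6]
end: lo=7, hi=7; A = [-7,2,-6,1,-5,-4,-8,3,4,5,6]

(7, 7)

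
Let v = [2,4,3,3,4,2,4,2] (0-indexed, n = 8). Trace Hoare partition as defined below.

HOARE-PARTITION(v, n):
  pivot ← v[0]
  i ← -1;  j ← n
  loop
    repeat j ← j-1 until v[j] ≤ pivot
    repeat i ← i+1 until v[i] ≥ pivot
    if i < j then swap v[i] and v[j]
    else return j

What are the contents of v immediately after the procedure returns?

pivot=2
j stops at 7 (2), i stops at 0 (2); swap ⇒ [2,4,3,3,4,2,4,2]
j stops at 5 (2), i stops at 1 (4); swap ⇒ [2,2,3,3,4,4,4,2]
j stops at 1, i stops at 2; i≥j ⇒ return 1. v=[2,2,3,3,4,4,4,2]

[2,2,3,3,4,4,4,2]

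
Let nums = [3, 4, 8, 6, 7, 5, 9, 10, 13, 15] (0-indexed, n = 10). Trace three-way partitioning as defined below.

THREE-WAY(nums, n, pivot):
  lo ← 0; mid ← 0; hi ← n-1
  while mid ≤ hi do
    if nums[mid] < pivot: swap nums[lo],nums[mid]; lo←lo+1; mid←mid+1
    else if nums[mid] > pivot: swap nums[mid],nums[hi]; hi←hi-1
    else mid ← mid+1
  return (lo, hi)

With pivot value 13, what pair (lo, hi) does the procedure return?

lo=0 mid=0 hi=9
3<13: swap(0,0), lo=1 mid=1 ⇒ [3, 4, 8, 6, 7, 5, 9, 10, 13, 15]
4<13: swap(1,1), lo=2 mid=2 ⇒ [3, 4, 8, 6, 7, 5, 9, 10, 13, 15]
8<13: swap(2,2), lo=3 mid=3 ⇒ [3, 4, 8, 6, 7, 5, 9, 10, 13, 15]
6<13: swap(3,3), lo=4 mid=4 ⇒ [3, 4, 8, 6, 7, 5, 9, 10, 13, 15]
7<13: swap(4,4), lo=5 mid=5 ⇒ [3, 4, 8, 6, 7, 5, 9, 10, 13, 15]
5<13: swap(5,5), lo=6 mid=6 ⇒ [3, 4, 8, 6, 7, 5, 9, 10, 13, 15]
9<13: swap(6,6), lo=7 mid=7 ⇒ [3, 4, 8, 6, 7, 5, 9, 10, 13, 15]
10<13: swap(7,7), lo=8 mid=8 ⇒ [3, 4, 8, 6, 7, 5, 9, 10, 13, 15]
13=13: mid=9
15>13: swap(9,9), hi=8 ⇒ [3, 4, 8, 6, 7, 5, 9, 10, 13, 15]
done. lo=8 hi=8; nums=[3, 4, 8, 6, 7, 5, 9, 10, 13, 15]

(8, 8)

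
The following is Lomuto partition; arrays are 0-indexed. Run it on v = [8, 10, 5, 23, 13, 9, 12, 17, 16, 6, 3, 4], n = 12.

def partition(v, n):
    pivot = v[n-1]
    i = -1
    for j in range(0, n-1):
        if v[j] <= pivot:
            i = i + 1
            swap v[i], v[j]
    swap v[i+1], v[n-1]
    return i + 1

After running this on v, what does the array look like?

pivot = v[11] = 4; i = -1
j=0: v[0]=8 > 4 → no swap
j=1: v[1]=10 > 4 → no swap
j=2: v[2]=5 > 4 → no swap
j=3: v[3]=23 > 4 → no swap
j=4: v[4]=13 > 4 → no swap
j=5: v[5]=9 > 4 → no swap
j=6: v[6]=12 > 4 → no swap
j=7: v[7]=17 > 4 → no swap
j=8: v[8]=16 > 4 → no swap
j=9: v[9]=6 > 4 → no swap
j=10: v[10]=3 ≤ 4 → i=0, swap v[0],v[10] → [3, 10, 5, 23, 13, 9, 12, 17, 16, 6, 8, 4]
final swap v[1],v[11] → [3, 4, 5, 23, 13, 9, 12, 17, 16, 6, 8, 10]; return 1

[3, 4, 5, 23, 13, 9, 12, 17, 16, 6, 8, 10]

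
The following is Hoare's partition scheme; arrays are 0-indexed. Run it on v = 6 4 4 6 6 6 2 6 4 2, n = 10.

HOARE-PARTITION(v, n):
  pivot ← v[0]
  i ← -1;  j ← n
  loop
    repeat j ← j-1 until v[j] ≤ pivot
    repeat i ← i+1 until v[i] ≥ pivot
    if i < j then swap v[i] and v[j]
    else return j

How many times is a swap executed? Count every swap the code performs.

pivot=6
j stops at 9 (2), i stops at 0 (6); swap ⇒ 2 4 4 6 6 6 2 6 4 6
j stops at 8 (4), i stops at 3 (6); swap ⇒ 2 4 4 4 6 6 2 6 6 6
j stops at 7 (6), i stops at 4 (6); swap ⇒ 2 4 4 4 6 6 2 6 6 6
j stops at 6 (2), i stops at 5 (6); swap ⇒ 2 4 4 4 6 2 6 6 6 6
j stops at 5, i stops at 6; i≥j ⇒ return 5. v=2 4 4 4 6 2 6 6 6 6

4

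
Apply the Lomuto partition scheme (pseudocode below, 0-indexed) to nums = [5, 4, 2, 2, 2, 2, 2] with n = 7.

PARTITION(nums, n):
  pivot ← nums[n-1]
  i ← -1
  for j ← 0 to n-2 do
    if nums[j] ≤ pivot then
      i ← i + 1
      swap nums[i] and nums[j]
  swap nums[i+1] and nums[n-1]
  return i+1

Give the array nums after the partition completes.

pivot=2, i=-1
j=0: 5>2, skip
j=1: 4>2, skip
j=2: 2≤2, i=0, swap(0,2) ⇒ [2, 4, 5, 2, 2, 2, 2]
j=3: 2≤2, i=1, swap(1,3) ⇒ [2, 2, 5, 4, 2, 2, 2]
j=4: 2≤2, i=2, swap(2,4) ⇒ [2, 2, 2, 4, 5, 2, 2]
j=5: 2≤2, i=3, swap(3,5) ⇒ [2, 2, 2, 2, 5, 4, 2]
swap(4,6) ⇒ [2, 2, 2, 2, 2, 4, 5]; return 4

[2, 2, 2, 2, 2, 4, 5]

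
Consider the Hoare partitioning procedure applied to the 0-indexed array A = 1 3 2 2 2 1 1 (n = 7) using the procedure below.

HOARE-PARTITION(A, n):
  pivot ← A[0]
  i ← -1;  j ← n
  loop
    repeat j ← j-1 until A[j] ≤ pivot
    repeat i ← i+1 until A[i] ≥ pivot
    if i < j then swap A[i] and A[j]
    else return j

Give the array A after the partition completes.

1 1 2 2 2 3 1

pivot = A[0] = 1; i = -1, j = 7
j→6 (A[6]=1≤1), i→0 (A[0]=1≥1); i<j, swap → 1 3 2 2 2 1 1
j→5 (A[5]=1≤1), i→1 (A[1]=3≥1); i<j, swap → 1 1 2 2 2 3 1
j→1, i→2; i≥j, return j=1. A = 1 1 2 2 2 3 1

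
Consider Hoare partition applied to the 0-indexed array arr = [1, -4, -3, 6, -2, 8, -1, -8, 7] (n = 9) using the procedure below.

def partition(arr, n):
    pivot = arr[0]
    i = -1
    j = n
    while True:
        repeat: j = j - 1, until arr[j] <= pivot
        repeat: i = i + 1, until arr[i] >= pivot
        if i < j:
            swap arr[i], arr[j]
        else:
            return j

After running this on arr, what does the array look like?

[-8, -4, -3, -1, -2, 8, 6, 1, 7]

pivot = arr[0] = 1; i = -1, j = 9
j→7 (arr[7]=-8≤1), i→0 (arr[0]=1≥1); i<j, swap → [-8, -4, -3, 6, -2, 8, -1, 1, 7]
j→6 (arr[6]=-1≤1), i→3 (arr[3]=6≥1); i<j, swap → [-8, -4, -3, -1, -2, 8, 6, 1, 7]
j→4, i→5; i≥j, return j=4. arr = [-8, -4, -3, -1, -2, 8, 6, 1, 7]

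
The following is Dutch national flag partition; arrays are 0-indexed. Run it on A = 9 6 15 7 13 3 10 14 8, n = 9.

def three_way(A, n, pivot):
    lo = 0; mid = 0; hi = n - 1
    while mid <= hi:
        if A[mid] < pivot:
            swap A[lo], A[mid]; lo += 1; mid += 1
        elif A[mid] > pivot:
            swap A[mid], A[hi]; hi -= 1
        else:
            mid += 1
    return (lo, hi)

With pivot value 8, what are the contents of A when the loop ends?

pivot = 8; lo=0, mid=0, hi=8
A[mid]=9>8: swap A[0],A[8]; hi=7 → 8 6 15 7 13 3 10 14 9
A[mid]=8=8: mid=1
A[mid]=6<8: swap A[0],A[1]; lo=1,mid=2 → 6 8 15 7 13 3 10 14 9
A[mid]=15>8: swap A[2],A[7]; hi=6 → 6 8 14 7 13 3 10 15 9
A[mid]=14>8: swap A[2],A[6]; hi=5 → 6 8 10 7 13 3 14 15 9
A[mid]=10>8: swap A[2],A[5]; hi=4 → 6 8 3 7 13 10 14 15 9
A[mid]=3<8: swap A[1],A[2]; lo=2,mid=3 → 6 3 8 7 13 10 14 15 9
A[mid]=7<8: swap A[2],A[3]; lo=3,mid=4 → 6 3 7 8 13 10 14 15 9
A[mid]=13>8: swap A[4],A[4]; hi=3 → 6 3 7 8 13 10 14 15 9
end: lo=3, hi=3; A = 6 3 7 8 13 10 14 15 9

6 3 7 8 13 10 14 15 9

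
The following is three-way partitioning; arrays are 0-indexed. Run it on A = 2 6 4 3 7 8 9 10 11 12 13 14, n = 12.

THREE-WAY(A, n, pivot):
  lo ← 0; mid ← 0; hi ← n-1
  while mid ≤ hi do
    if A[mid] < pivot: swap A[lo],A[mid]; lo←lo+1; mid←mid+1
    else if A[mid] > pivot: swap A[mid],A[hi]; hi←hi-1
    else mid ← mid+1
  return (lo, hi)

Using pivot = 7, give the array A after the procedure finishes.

pivot = 7; lo=0, mid=0, hi=11
A[mid]=2<7: swap A[0],A[0]; lo=1,mid=1 → 2 6 4 3 7 8 9 10 11 12 13 14
A[mid]=6<7: swap A[1],A[1]; lo=2,mid=2 → 2 6 4 3 7 8 9 10 11 12 13 14
A[mid]=4<7: swap A[2],A[2]; lo=3,mid=3 → 2 6 4 3 7 8 9 10 11 12 13 14
A[mid]=3<7: swap A[3],A[3]; lo=4,mid=4 → 2 6 4 3 7 8 9 10 11 12 13 14
A[mid]=7=7: mid=5
A[mid]=8>7: swap A[5],A[11]; hi=10 → 2 6 4 3 7 14 9 10 11 12 13 8
A[mid]=14>7: swap A[5],A[10]; hi=9 → 2 6 4 3 7 13 9 10 11 12 14 8
A[mid]=13>7: swap A[5],A[9]; hi=8 → 2 6 4 3 7 12 9 10 11 13 14 8
A[mid]=12>7: swap A[5],A[8]; hi=7 → 2 6 4 3 7 11 9 10 12 13 14 8
A[mid]=11>7: swap A[5],A[7]; hi=6 → 2 6 4 3 7 10 9 11 12 13 14 8
A[mid]=10>7: swap A[5],A[6]; hi=5 → 2 6 4 3 7 9 10 11 12 13 14 8
A[mid]=9>7: swap A[5],A[5]; hi=4 → 2 6 4 3 7 9 10 11 12 13 14 8
end: lo=4, hi=4; A = 2 6 4 3 7 9 10 11 12 13 14 8

2 6 4 3 7 9 10 11 12 13 14 8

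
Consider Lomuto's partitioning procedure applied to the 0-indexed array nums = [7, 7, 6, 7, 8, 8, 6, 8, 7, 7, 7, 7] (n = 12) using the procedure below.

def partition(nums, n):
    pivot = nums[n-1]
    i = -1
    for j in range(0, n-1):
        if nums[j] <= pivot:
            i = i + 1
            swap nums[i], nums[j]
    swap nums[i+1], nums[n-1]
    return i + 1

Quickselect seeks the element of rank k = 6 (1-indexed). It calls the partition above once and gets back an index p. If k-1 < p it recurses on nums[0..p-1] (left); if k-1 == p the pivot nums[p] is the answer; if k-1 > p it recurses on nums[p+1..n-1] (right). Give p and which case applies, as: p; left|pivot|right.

pivot=7, i=-1
j=0: 7≤7, i=0, swap(0,0) ⇒ [7, 7, 6, 7, 8, 8, 6, 8, 7, 7, 7, 7]
j=1: 7≤7, i=1, swap(1,1) ⇒ [7, 7, 6, 7, 8, 8, 6, 8, 7, 7, 7, 7]
j=2: 6≤7, i=2, swap(2,2) ⇒ [7, 7, 6, 7, 8, 8, 6, 8, 7, 7, 7, 7]
j=3: 7≤7, i=3, swap(3,3) ⇒ [7, 7, 6, 7, 8, 8, 6, 8, 7, 7, 7, 7]
j=4: 8>7, skip
j=5: 8>7, skip
j=6: 6≤7, i=4, swap(4,6) ⇒ [7, 7, 6, 7, 6, 8, 8, 8, 7, 7, 7, 7]
j=7: 8>7, skip
j=8: 7≤7, i=5, swap(5,8) ⇒ [7, 7, 6, 7, 6, 7, 8, 8, 8, 7, 7, 7]
j=9: 7≤7, i=6, swap(6,9) ⇒ [7, 7, 6, 7, 6, 7, 7, 8, 8, 8, 7, 7]
j=10: 7≤7, i=7, swap(7,10) ⇒ [7, 7, 6, 7, 6, 7, 7, 7, 8, 8, 8, 7]
swap(8,11) ⇒ [7, 7, 6, 7, 6, 7, 7, 7, 7, 8, 8, 8]; return 8
p = 8; k-1 = 5 < 8 ⇒ left

8; left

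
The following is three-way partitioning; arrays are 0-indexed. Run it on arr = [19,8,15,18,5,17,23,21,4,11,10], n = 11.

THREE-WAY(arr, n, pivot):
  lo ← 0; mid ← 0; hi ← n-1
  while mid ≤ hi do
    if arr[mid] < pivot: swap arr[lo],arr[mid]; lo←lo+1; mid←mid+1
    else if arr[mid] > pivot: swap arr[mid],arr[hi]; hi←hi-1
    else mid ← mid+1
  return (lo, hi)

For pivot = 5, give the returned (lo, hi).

lo=0 mid=0 hi=10
19>5: swap(0,10), hi=9 ⇒ [10,8,15,18,5,17,23,21,4,11,19]
10>5: swap(0,9), hi=8 ⇒ [11,8,15,18,5,17,23,21,4,10,19]
11>5: swap(0,8), hi=7 ⇒ [4,8,15,18,5,17,23,21,11,10,19]
4<5: swap(0,0), lo=1 mid=1 ⇒ [4,8,15,18,5,17,23,21,11,10,19]
8>5: swap(1,7), hi=6 ⇒ [4,21,15,18,5,17,23,8,11,10,19]
21>5: swap(1,6), hi=5 ⇒ [4,23,15,18,5,17,21,8,11,10,19]
23>5: swap(1,5), hi=4 ⇒ [4,17,15,18,5,23,21,8,11,10,19]
17>5: swap(1,4), hi=3 ⇒ [4,5,15,18,17,23,21,8,11,10,19]
5=5: mid=2
15>5: swap(2,3), hi=2 ⇒ [4,5,18,15,17,23,21,8,11,10,19]
18>5: swap(2,2), hi=1 ⇒ [4,5,18,15,17,23,21,8,11,10,19]
done. lo=1 hi=1; arr=[4,5,18,15,17,23,21,8,11,10,19]

(1, 1)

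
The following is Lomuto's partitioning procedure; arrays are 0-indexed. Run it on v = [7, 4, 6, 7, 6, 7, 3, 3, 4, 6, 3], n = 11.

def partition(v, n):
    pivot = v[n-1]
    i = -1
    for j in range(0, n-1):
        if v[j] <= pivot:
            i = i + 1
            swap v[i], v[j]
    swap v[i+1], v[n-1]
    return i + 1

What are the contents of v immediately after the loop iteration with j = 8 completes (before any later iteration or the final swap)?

pivot = v[10] = 3; i = -1
j=0: v[0]=7 > 3 → no swap
j=1: v[1]=4 > 3 → no swap
j=2: v[2]=6 > 3 → no swap
j=3: v[3]=7 > 3 → no swap
j=4: v[4]=6 > 3 → no swap
j=5: v[5]=7 > 3 → no swap
j=6: v[6]=3 ≤ 3 → i=0, swap v[0],v[6] → [3, 4, 6, 7, 6, 7, 7, 3, 4, 6, 3]
j=7: v[7]=3 ≤ 3 → i=1, swap v[1],v[7] → [3, 3, 6, 7, 6, 7, 7, 4, 4, 6, 3]
j=8: v[8]=4 > 3 → no swap
(after j=8) v = [3, 3, 6, 7, 6, 7, 7, 4, 4, 6, 3]

[3, 3, 6, 7, 6, 7, 7, 4, 4, 6, 3]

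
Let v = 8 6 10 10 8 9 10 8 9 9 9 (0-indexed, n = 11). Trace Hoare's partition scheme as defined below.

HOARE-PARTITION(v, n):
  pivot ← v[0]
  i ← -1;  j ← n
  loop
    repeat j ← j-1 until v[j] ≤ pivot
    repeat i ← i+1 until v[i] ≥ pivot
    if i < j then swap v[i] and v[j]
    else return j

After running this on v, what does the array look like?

pivot = v[0] = 8; i = -1, j = 11
j→7 (v[7]=8≤8), i→0 (v[0]=8≥8); i<j, swap → 8 6 10 10 8 9 10 8 9 9 9
j→4 (v[4]=8≤8), i→2 (v[2]=10≥8); i<j, swap → 8 6 8 10 10 9 10 8 9 9 9
j→2, i→3; i≥j, return j=2. v = 8 6 8 10 10 9 10 8 9 9 9

8 6 8 10 10 9 10 8 9 9 9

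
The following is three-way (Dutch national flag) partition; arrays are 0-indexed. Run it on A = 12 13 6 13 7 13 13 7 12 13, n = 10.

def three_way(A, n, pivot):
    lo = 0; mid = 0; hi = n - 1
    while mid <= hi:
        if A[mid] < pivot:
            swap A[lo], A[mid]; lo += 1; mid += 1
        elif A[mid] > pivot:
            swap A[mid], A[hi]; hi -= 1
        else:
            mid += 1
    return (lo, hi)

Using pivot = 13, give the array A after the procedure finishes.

pivot = 13; lo=0, mid=0, hi=9
A[mid]=12<13: swap A[0],A[0]; lo=1,mid=1 → 12 13 6 13 7 13 13 7 12 13
A[mid]=13=13: mid=2
A[mid]=6<13: swap A[1],A[2]; lo=2,mid=3 → 12 6 13 13 7 13 13 7 12 13
A[mid]=13=13: mid=4
A[mid]=7<13: swap A[2],A[4]; lo=3,mid=5 → 12 6 7 13 13 13 13 7 12 13
A[mid]=13=13: mid=6
A[mid]=13=13: mid=7
A[mid]=7<13: swap A[3],A[7]; lo=4,mid=8 → 12 6 7 7 13 13 13 13 12 13
A[mid]=12<13: swap A[4],A[8]; lo=5,mid=9 → 12 6 7 7 12 13 13 13 13 13
A[mid]=13=13: mid=10
end: lo=5, hi=9; A = 12 6 7 7 12 13 13 13 13 13

12 6 7 7 12 13 13 13 13 13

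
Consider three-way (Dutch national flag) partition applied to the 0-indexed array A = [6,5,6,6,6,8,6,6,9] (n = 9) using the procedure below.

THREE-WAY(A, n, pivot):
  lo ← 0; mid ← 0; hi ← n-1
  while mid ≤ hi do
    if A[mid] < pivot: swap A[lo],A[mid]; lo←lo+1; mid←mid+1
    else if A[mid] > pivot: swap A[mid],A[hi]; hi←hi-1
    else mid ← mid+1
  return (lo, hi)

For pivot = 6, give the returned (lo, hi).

(1, 6)

lo=0 mid=0 hi=8
6=6: mid=1
5<6: swap(0,1), lo=1 mid=2 ⇒ [5,6,6,6,6,8,6,6,9]
6=6: mid=3
6=6: mid=4
6=6: mid=5
8>6: swap(5,8), hi=7 ⇒ [5,6,6,6,6,9,6,6,8]
9>6: swap(5,7), hi=6 ⇒ [5,6,6,6,6,6,6,9,8]
6=6: mid=6
6=6: mid=7
done. lo=1 hi=6; A=[5,6,6,6,6,6,6,9,8]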